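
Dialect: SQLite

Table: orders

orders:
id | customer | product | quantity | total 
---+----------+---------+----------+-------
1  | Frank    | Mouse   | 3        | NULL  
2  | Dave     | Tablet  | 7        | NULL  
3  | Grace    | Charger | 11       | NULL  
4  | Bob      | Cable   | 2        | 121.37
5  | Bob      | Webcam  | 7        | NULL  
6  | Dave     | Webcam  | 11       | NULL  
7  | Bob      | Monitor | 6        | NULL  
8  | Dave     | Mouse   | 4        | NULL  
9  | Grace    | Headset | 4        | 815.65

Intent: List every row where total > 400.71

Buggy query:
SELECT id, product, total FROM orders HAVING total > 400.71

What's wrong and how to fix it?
Bug: This is a non-aggregate query (no GROUP BY, no aggregates), so in SQLite the HAVING clause is invalid here; a row-level condition belongs in WHERE

Fix: Replace HAVING with WHERE since the condition applies to individual rows

Corrected query:
SELECT id, product, total FROM orders WHERE total > 400.71

Result:
id | product | total 
---+---------+-------
9  | Headset | 815.65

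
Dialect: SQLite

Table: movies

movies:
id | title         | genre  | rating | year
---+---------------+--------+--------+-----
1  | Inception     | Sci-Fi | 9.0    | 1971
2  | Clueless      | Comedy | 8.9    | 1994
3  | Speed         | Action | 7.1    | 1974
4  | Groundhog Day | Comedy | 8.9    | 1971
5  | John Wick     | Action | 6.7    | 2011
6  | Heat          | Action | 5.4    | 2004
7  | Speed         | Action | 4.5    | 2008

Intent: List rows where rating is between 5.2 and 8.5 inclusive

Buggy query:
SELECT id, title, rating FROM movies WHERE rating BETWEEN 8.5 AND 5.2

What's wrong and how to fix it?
Bug: BETWEEN expects the lower bound first; with 8.5 AND 5.2 the range is empty

Fix: Swap the bounds so the smaller value comes first

Corrected query:
SELECT id, title, rating FROM movies WHERE rating BETWEEN 5.2 AND 8.5

Result:
id | title     | rating
---+-----------+-------
3  | Speed     | 7.1   
5  | John Wick | 6.7   
6  | Heat      | 5.4   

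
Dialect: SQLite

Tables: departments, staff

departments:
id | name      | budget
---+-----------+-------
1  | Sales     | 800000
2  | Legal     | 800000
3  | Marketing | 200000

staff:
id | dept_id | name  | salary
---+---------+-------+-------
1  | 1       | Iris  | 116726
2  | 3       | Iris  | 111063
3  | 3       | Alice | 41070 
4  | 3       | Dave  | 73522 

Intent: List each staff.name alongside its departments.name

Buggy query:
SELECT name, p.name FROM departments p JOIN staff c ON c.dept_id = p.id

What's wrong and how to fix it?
Bug: 'name' exists in both joined tables, so the database can't tell which one is meant

Fix: Prefix ambiguous columns with the table alias

Corrected query:
SELECT c.name, p.name FROM departments p JOIN staff c ON c.dept_id = p.id

Result:
name  | name     
------+----------
Iris  | Sales    
Iris  | Marketing
Alice | Marketing
Dave  | Marketing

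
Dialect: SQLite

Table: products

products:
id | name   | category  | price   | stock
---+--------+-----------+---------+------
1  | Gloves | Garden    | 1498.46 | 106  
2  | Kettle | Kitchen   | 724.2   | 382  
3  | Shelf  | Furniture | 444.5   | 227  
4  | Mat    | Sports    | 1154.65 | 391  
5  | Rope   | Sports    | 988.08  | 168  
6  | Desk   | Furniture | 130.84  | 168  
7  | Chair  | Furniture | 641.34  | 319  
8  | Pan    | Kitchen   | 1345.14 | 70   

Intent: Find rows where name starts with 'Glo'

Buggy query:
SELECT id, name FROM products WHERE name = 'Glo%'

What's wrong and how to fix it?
Bug: '=' compares the literal string including the % character; pattern matching needs LIKE

Fix: Replace '=' with LIKE so 'Glo%' is treated as a pattern

Corrected query:
SELECT id, name FROM products WHERE name LIKE 'Glo%'

Result:
id | name  
---+-------
1  | Gloves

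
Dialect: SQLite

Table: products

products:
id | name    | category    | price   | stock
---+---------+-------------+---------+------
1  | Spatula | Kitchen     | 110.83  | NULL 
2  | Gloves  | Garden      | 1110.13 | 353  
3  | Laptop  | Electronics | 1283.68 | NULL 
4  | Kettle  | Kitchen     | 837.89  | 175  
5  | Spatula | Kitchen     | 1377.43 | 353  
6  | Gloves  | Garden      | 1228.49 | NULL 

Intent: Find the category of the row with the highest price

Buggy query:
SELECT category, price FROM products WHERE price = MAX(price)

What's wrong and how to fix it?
Bug: WHERE is evaluated per row; an aggregate over the whole table isn't defined there

Fix: Wrap MAX in a scalar subquery so WHERE compares against a single value

Corrected query:
SELECT category, price FROM products WHERE price = (SELECT MAX(price) FROM products)

Result:
category | price  
---------+--------
Kitchen  | 1377.43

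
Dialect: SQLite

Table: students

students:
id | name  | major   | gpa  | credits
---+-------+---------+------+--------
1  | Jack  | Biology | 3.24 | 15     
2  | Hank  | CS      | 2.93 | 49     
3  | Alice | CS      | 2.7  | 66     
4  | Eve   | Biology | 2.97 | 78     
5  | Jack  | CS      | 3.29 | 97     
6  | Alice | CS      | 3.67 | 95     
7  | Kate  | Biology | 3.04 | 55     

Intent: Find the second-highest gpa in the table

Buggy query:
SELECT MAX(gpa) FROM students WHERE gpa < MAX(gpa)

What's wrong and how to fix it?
Bug: The inner MAX is an aggregate inside WHERE, which is not allowed

Fix: Put the inner MAX in a scalar subquery

Corrected query:
SELECT MAX(gpa) FROM students WHERE gpa < (SELECT MAX(gpa) FROM students)

Result:
MAX(gpa)
--------
3.29    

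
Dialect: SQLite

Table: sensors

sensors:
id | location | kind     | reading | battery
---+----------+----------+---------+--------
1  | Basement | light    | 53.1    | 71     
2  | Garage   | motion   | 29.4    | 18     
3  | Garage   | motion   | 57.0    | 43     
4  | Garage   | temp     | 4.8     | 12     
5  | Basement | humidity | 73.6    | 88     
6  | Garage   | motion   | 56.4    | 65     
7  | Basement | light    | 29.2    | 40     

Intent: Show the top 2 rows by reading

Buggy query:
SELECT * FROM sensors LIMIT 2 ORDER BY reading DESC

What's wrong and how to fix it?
Bug: LIMIT must come after ORDER BY

Fix: Sort with ORDER BY, then apply LIMIT

Corrected query:
SELECT * FROM sensors ORDER BY reading DESC LIMIT 2

Result:
id | location | kind     | reading | battery
---+----------+----------+---------+--------
5  | Basement | humidity | 73.6    | 88     
3  | Garage   | motion   | 57      | 43     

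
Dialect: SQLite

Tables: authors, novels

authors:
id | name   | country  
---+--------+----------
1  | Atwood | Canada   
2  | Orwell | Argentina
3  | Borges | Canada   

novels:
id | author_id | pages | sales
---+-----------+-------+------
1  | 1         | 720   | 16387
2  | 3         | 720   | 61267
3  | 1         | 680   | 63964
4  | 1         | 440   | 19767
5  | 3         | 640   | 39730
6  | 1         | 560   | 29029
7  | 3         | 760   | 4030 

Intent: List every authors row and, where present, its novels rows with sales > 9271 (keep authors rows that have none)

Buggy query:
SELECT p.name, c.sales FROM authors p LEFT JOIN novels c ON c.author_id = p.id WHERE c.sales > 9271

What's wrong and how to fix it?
Bug: A WHERE condition on the right-hand table after LEFT JOIN drops unmatched parents

Fix: Put 'c.sales > 9271' in the JOIN's ON clause instead of WHERE

Corrected query:
SELECT p.name, c.sales FROM authors p LEFT JOIN novels c ON c.author_id = p.id AND c.sales > 9271

Result:
name   | sales
-------+------
Atwood | 16387
Atwood | 19767
Atwood | 29029
Atwood | 63964
Orwell | NULL 
Borges | 39730
Borges | 61267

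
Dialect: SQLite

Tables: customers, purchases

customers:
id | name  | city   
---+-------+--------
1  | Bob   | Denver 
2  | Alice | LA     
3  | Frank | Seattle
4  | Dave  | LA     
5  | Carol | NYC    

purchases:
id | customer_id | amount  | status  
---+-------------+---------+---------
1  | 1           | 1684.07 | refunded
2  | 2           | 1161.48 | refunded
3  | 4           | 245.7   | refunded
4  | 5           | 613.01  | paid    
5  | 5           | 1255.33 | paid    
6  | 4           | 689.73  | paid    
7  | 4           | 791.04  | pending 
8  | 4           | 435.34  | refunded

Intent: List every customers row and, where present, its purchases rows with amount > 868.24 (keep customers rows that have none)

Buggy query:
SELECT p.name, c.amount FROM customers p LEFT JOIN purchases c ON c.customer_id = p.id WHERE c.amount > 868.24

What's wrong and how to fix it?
Bug: Filtering c.amount in WHERE discards the NULL rows produced by LEFT JOIN, turning it into an inner join

Fix: Put 'c.amount > 868.24' in the JOIN's ON clause instead of WHERE

Corrected query:
SELECT p.name, c.amount FROM customers p LEFT JOIN purchases c ON c.customer_id = p.id AND c.amount > 868.24

Result:
name  | amount 
------+--------
Bob   | 1684.07
Alice | 1161.48
Frank | NULL   
Dave  | NULL   
Carol | 1255.33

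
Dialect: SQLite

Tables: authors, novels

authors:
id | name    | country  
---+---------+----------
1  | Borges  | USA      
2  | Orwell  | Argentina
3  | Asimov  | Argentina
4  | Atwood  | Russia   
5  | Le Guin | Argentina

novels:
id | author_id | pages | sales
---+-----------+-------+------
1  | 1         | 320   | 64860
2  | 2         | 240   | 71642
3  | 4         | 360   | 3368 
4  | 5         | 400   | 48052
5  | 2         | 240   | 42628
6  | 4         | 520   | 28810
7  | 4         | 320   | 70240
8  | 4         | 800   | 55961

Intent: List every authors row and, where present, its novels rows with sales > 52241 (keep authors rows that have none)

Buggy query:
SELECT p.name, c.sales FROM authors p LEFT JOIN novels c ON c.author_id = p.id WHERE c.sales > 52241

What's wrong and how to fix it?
Bug: Filtering c.sales in WHERE discards the NULL rows produced by LEFT JOIN, turning it into an inner join

Fix: Put 'c.sales > 52241' in the JOIN's ON clause instead of WHERE

Corrected query:
SELECT p.name, c.sales FROM authors p LEFT JOIN novels c ON c.author_id = p.id AND c.sales > 52241

Result:
name    | sales
--------+------
Borges  | 64860
Orwell  | 71642
Asimov  | NULL 
Atwood  | 55961
Atwood  | 70240
Le Guin | NULL 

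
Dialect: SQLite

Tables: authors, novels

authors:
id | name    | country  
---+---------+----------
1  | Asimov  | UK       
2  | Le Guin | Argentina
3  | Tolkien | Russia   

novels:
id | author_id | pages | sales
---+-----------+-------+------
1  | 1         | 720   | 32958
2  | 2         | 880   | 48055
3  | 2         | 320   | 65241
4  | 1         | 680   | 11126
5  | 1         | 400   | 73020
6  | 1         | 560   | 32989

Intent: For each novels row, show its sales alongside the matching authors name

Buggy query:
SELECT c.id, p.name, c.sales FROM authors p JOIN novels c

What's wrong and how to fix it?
Bug: Missing join condition: each novels row is matched to all authors rows instead of just its own

Fix: Add ON c.author_id = p.id to the JOIN

Corrected query:
SELECT c.id, p.name, c.sales FROM authors p JOIN novels c ON c.author_id = p.id

Result:
id | name    | sales
---+---------+------
1  | Asimov  | 32958
2  | Le Guin | 48055
3  | Le Guin | 65241
4  | Asimov  | 11126
5  | Asimov  | 73020
6  | Asimov  | 32989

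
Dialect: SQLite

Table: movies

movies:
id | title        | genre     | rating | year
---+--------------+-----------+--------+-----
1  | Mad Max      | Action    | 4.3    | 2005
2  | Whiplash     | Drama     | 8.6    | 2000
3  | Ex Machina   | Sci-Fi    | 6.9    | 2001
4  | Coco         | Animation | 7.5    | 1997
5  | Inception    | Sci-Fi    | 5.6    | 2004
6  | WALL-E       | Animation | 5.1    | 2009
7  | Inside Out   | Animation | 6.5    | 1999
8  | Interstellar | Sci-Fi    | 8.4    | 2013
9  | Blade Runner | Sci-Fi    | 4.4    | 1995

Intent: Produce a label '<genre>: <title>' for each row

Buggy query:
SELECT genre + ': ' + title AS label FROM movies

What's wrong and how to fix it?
Bug: SQLite uses || for string concatenation; + coerces text to numbers (yielding 0)

Fix: Replace + with || to concatenate text

Corrected query:
SELECT genre || ': ' || title AS label FROM movies

Result:
label                
---------------------
Action: Mad Max      
Drama: Whiplash      
Sci-Fi: Ex Machina   
Animation: Coco      
Sci-Fi: Inception    
Animation: WALL-E    
Animation: Inside Out
Sci-Fi: Interstellar 
Sci-Fi: Blade Runner 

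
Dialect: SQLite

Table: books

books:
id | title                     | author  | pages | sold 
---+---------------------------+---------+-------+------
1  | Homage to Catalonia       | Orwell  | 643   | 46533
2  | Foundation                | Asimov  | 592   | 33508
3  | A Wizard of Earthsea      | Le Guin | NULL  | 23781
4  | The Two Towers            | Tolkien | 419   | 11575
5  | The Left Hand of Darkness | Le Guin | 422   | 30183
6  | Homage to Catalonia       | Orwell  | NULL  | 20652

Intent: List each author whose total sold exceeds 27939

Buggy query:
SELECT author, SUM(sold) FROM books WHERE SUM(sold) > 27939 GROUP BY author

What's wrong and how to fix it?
Bug: Aggregate functions cannot appear in a WHERE clause

Fix: Use HAVING (which filters groups after aggregation) instead of WHERE

Corrected query:
SELECT author, SUM(sold) FROM books GROUP BY author HAVING SUM(sold) > 27939

Result:
author  | SUM(sold)
--------+----------
Asimov  | 33508    
Le Guin | 53964    
Orwell  | 67185    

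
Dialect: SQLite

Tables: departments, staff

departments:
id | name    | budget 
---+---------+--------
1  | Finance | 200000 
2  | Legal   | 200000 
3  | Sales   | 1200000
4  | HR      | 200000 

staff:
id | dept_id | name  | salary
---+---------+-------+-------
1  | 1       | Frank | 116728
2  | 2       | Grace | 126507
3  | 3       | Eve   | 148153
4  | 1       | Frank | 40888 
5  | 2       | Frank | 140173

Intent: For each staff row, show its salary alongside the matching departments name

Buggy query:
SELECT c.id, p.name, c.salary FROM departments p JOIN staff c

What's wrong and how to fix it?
Bug: Missing join condition: each staff row is matched to all departments rows instead of just its own

Fix: Add ON c.dept_id = p.id to the JOIN

Corrected query:
SELECT c.id, p.name, c.salary FROM departments p JOIN staff c ON c.dept_id = p.id

Result:
id | name    | salary
---+---------+-------
1  | Finance | 116728
2  | Legal   | 126507
3  | Sales   | 148153
4  | Finance | 40888 
5  | Legal   | 140173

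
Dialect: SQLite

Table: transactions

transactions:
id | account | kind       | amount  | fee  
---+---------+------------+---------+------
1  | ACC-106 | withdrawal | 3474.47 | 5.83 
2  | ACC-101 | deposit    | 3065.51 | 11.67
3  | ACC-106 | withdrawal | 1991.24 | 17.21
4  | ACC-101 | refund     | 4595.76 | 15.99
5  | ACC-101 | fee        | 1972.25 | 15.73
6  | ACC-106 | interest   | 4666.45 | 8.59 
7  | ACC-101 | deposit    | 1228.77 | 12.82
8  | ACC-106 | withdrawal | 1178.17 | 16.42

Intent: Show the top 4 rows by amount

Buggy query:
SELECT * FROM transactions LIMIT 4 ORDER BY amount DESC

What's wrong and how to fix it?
Bug: ORDER BY cannot follow LIMIT; LIMIT is the final clause

Fix: Swap the clauses: ORDER BY first, then LIMIT

Corrected query:
SELECT * FROM transactions ORDER BY amount DESC LIMIT 4

Result:
id | account | kind       | amount  | fee  
---+---------+------------+---------+------
6  | ACC-106 | interest   | 4666.45 | 8.59 
4  | ACC-101 | refund     | 4595.76 | 15.99
1  | ACC-106 | withdrawal | 3474.47 | 5.83 
2  | ACC-101 | deposit    | 3065.51 | 11.67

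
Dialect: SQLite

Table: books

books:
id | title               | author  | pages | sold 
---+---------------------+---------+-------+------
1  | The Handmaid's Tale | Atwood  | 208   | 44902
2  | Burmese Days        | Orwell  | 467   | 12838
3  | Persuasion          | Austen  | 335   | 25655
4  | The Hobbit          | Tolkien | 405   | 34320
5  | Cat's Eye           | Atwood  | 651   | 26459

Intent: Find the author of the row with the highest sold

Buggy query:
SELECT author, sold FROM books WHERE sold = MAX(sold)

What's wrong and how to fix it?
Bug: WHERE is evaluated per row; an aggregate over the whole table isn't defined there

Fix: Wrap MAX in a scalar subquery so WHERE compares against a single value

Corrected query:
SELECT author, sold FROM books WHERE sold = (SELECT MAX(sold) FROM books)

Result:
author | sold 
-------+------
Atwood | 44902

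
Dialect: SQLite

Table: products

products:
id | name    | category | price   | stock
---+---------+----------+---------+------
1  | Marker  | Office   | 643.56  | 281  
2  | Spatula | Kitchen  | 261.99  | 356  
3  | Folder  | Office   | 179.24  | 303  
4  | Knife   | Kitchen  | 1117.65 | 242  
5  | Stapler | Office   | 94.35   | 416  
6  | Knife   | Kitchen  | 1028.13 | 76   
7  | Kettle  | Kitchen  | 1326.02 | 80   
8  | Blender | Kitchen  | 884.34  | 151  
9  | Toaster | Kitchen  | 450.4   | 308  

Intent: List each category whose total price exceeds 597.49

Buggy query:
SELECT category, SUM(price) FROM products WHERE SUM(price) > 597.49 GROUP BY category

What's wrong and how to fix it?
Bug: SUM(price) is an aggregate, but WHERE filters rows before aggregation

Fix: Use HAVING (which filters groups after aggregation) instead of WHERE

Corrected query:
SELECT category, SUM(price) FROM products GROUP BY category HAVING SUM(price) > 597.49

Result:
category | SUM(price)
---------+-----------
Kitchen  | 5068.53   
Office   | 917.15    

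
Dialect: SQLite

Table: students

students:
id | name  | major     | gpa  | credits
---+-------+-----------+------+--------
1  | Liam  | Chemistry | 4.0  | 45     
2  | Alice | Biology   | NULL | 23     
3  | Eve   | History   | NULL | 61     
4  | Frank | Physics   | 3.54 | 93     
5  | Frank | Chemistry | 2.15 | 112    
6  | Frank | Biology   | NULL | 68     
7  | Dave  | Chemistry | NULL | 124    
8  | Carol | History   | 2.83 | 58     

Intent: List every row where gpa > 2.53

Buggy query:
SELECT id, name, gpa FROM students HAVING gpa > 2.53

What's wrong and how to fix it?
Bug: This is a non-aggregate query (no GROUP BY, no aggregates), so in SQLite the HAVING clause is invalid here; a row-level condition belongs in WHERE

Fix: Replace HAVING with WHERE since the condition applies to individual rows

Corrected query:
SELECT id, name, gpa FROM students WHERE gpa > 2.53

Result:
id | name  | gpa 
---+-------+-----
1  | Liam  | 4   
4  | Frank | 3.54
8  | Carol | 2.83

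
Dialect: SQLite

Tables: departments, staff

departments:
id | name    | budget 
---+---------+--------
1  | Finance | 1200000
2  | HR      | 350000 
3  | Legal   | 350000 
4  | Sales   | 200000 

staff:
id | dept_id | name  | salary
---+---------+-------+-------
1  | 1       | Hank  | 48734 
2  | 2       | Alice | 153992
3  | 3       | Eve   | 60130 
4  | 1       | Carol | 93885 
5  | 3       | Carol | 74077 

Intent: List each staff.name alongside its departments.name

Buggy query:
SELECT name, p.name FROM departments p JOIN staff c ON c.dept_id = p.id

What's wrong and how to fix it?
Bug: Both tables have a 'name' column; the unqualified reference is ambiguous

Fix: Prefix ambiguous columns with the table alias

Corrected query:
SELECT c.name, p.name FROM departments p JOIN staff c ON c.dept_id = p.id

Result:
name  | name   
------+--------
Hank  | Finance
Alice | HR     
Eve   | Legal  
Carol | Finance
Carol | Legal  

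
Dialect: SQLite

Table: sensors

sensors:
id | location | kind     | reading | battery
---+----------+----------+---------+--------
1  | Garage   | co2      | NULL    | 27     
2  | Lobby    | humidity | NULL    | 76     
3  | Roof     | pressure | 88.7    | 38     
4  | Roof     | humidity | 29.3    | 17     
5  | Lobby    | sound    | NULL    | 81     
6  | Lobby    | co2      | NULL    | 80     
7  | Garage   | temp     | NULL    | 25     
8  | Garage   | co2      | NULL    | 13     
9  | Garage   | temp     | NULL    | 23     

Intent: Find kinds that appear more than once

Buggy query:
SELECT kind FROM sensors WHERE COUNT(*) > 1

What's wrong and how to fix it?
Bug: WHERE can't reference COUNT(*); aggregates are computed after WHERE

Fix: Group first, then use HAVING for the count condition

Corrected query:
SELECT kind FROM sensors GROUP BY kind HAVING COUNT(*) > 1

Result:
kind    
--------
co2     
humidity
temp    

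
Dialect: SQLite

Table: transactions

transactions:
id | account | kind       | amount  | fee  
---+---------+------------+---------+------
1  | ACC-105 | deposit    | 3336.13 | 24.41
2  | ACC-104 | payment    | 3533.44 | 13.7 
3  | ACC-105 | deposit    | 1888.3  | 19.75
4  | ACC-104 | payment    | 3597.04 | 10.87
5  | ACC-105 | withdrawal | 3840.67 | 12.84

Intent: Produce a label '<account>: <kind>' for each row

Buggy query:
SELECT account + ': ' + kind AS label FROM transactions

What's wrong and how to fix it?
Bug: '+' is numeric addition; on text columns SQLite converts them to 0 instead of concatenating

Fix: Use the || operator for string concatenation

Corrected query:
SELECT account || ': ' || kind AS label FROM transactions

Result:
label              
-------------------
ACC-105: deposit   
ACC-104: payment   
ACC-105: deposit   
ACC-104: payment   
ACC-105: withdrawal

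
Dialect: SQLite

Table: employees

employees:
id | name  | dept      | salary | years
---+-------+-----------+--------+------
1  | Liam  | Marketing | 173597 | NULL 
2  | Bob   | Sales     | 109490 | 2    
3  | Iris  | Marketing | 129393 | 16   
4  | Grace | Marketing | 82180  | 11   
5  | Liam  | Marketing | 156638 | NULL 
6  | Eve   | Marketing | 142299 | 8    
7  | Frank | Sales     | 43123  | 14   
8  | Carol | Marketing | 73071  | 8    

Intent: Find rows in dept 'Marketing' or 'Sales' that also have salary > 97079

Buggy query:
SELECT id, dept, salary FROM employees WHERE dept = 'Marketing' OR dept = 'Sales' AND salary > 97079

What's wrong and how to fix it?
Bug: Without parentheses, AND is evaluated before OR, so the salary filter only applies to the 'Sales' branch

Fix: Add parentheses around the OR so the AND applies to both alternatives

Corrected query:
SELECT id, dept, salary FROM employees WHERE (dept = 'Marketing' OR dept = 'Sales') AND salary > 97079

Result:
id | dept      | salary
---+-----------+-------
1  | Marketing | 173597
2  | Sales     | 109490
3  | Marketing | 129393
5  | Marketing | 156638
6  | Marketing | 142299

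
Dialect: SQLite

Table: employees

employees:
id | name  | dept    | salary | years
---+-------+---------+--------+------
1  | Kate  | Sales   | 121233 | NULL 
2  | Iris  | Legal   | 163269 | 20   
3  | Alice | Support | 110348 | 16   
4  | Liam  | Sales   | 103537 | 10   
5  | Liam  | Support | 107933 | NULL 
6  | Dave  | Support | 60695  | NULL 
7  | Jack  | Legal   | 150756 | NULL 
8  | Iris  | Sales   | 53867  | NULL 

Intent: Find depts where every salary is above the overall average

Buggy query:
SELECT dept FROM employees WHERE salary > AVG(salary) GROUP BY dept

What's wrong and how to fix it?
Bug: WHERE evaluates per row before aggregation, so AVG() is unavailable

Fix: Compute the overall average in a scalar subquery and compare each group's MIN against it in HAVING

Corrected query:
SELECT dept FROM employees GROUP BY dept HAVING MIN(salary) > (SELECT AVG(salary) FROM employees)

Result:
dept 
-----
Legal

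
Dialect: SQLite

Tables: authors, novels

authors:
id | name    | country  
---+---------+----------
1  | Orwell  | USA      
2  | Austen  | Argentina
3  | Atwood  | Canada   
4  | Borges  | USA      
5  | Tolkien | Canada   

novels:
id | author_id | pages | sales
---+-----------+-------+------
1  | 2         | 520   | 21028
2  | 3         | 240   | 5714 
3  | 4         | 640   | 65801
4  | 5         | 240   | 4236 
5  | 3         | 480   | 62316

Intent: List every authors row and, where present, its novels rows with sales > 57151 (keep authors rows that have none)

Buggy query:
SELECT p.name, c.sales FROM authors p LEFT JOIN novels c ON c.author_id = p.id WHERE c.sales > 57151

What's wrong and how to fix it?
Bug: Filtering c.sales in WHERE discards the NULL rows produced by LEFT JOIN, turning it into an inner join

Fix: Put 'c.sales > 57151' in the JOIN's ON clause instead of WHERE

Corrected query:
SELECT p.name, c.sales FROM authors p LEFT JOIN novels c ON c.author_id = p.id AND c.sales > 57151

Result:
name    | sales
--------+------
Orwell  | NULL 
Austen  | NULL 
Atwood  | 62316
Borges  | 65801
Tolkien | NULL 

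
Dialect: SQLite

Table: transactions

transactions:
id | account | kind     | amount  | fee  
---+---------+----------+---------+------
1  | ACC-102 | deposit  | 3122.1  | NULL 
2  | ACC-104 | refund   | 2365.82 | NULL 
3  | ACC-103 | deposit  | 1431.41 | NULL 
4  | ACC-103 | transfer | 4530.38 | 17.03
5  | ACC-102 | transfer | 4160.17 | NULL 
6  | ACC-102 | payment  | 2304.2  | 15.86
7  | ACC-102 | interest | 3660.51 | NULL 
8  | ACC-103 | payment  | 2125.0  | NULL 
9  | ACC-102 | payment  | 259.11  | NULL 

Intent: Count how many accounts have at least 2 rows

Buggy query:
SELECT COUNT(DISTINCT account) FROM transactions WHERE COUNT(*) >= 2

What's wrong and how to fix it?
Bug: COUNT(*) cannot appear in WHERE; the per-group count doesn't exist yet

Fix: Group first with HAVING COUNT(*) >= 2, then COUNT the resulting groups

Corrected query:
SELECT COUNT(*) FROM (SELECT account FROM transactions GROUP BY account HAVING COUNT(*) >= 2)

Result:
COUNT(*)
--------
2       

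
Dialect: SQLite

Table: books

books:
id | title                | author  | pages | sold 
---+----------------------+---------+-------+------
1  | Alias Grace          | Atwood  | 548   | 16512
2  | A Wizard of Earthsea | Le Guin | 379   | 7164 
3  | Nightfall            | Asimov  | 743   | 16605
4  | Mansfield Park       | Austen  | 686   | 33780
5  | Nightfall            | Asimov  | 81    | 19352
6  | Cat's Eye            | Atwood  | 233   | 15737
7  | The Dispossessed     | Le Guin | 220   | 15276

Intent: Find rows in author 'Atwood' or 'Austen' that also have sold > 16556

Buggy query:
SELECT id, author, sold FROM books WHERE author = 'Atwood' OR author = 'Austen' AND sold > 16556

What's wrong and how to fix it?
Bug: AND binds tighter than OR, so this parses as author = 'Atwood' OR (author = 'Austen' AND sold > 16556)

Fix: Add parentheses around the OR so the AND applies to both alternatives

Corrected query:
SELECT id, author, sold FROM books WHERE (author = 'Atwood' OR author = 'Austen') AND sold > 16556

Result:
id | author | sold 
---+--------+------
4  | Austen | 33780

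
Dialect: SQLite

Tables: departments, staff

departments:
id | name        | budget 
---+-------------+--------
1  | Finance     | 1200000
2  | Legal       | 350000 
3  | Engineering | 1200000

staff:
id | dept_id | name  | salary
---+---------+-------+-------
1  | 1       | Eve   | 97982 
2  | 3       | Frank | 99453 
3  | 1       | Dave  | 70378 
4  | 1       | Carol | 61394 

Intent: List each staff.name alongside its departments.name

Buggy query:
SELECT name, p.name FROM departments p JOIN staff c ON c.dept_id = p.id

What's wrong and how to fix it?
Bug: 'name' exists in both joined tables, so the database can't tell which one is meant

Fix: Prefix ambiguous columns with the table alias

Corrected query:
SELECT c.name, p.name FROM departments p JOIN staff c ON c.dept_id = p.id

Result:
name  | name       
------+------------
Eve   | Finance    
Frank | Engineering
Dave  | Finance    
Carol | Finance    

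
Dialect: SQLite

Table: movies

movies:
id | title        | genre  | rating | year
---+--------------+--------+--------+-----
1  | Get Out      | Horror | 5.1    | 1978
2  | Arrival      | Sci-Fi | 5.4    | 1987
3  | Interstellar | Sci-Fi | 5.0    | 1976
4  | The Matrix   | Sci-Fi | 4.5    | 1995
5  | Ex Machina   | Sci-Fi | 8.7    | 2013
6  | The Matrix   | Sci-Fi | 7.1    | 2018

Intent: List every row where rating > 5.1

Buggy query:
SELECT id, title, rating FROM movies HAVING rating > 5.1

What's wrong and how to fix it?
Bug: This is a non-aggregate query (no GROUP BY, no aggregates), so in SQLite the HAVING clause is invalid here; a row-level condition belongs in WHERE

Fix: Replace HAVING with WHERE since the condition applies to individual rows

Corrected query:
SELECT id, title, rating FROM movies WHERE rating > 5.1

Result:
id | title      | rating
---+------------+-------
2  | Arrival    | 5.4   
5  | Ex Machina | 8.7   
6  | The Matrix | 7.1   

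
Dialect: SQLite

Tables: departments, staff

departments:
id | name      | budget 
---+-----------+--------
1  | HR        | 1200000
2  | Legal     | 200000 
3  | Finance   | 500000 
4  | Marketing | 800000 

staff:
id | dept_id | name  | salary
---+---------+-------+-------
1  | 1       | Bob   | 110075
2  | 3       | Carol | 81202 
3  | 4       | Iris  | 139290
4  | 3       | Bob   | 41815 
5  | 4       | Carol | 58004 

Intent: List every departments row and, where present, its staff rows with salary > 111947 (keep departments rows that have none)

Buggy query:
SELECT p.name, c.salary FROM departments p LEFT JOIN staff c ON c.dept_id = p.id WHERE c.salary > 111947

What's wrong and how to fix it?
Bug: A WHERE condition on the right-hand table after LEFT JOIN drops unmatched parents

Fix: Put 'c.salary > 111947' in the JOIN's ON clause instead of WHERE

Corrected query:
SELECT p.name, c.salary FROM departments p LEFT JOIN staff c ON c.dept_id = p.id AND c.salary > 111947

Result:
name      | salary
----------+-------
HR        | NULL  
Legal     | NULL  
Finance   | NULL  
Marketing | 139290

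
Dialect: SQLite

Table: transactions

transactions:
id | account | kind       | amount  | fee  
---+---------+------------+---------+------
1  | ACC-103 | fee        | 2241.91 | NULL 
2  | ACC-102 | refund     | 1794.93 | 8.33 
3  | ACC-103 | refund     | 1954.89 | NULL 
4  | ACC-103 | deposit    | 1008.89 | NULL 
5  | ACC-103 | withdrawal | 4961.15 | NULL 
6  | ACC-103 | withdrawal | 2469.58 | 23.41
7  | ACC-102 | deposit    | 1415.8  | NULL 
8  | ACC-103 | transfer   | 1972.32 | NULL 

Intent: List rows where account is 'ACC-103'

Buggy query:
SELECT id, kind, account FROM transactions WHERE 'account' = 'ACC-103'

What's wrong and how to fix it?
Bug: 'account' in single quotes is a string literal, not the column; the comparison is literal-vs-literal and never true

Fix: Remove the quotes around the column name (or use double quotes for an identifier)

Corrected query:
SELECT id, kind, account FROM transactions WHERE account = 'ACC-103'

Result:
id | kind       | account
---+------------+--------
1  | fee        | ACC-103
3  | refund     | ACC-103
4  | deposit    | ACC-103
5  | withdrawal | ACC-103
6  | withdrawal | ACC-103
8  | transfer   | ACC-103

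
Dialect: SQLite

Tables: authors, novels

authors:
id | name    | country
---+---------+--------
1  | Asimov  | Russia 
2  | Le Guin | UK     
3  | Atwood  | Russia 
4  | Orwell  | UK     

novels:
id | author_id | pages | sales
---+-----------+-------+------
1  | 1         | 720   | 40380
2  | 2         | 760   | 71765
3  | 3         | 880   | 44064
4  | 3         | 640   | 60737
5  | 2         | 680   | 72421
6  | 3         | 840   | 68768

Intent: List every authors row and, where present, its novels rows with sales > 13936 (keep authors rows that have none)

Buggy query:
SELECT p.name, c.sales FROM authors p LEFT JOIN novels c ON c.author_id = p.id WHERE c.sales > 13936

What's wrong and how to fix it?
Bug: A WHERE condition on the right-hand table after LEFT JOIN drops unmatched parents

Fix: Move the right-table condition into the ON clause so unmatched parents are kept

Corrected query:
SELECT p.name, c.sales FROM authors p LEFT JOIN novels c ON c.author_id = p.id AND c.sales > 13936

Result:
name    | sales
--------+------
Asimov  | 40380
Le Guin | 71765
Le Guin | 72421
Atwood  | 44064
Atwood  | 60737
Atwood  | 68768
Orwell  | NULL 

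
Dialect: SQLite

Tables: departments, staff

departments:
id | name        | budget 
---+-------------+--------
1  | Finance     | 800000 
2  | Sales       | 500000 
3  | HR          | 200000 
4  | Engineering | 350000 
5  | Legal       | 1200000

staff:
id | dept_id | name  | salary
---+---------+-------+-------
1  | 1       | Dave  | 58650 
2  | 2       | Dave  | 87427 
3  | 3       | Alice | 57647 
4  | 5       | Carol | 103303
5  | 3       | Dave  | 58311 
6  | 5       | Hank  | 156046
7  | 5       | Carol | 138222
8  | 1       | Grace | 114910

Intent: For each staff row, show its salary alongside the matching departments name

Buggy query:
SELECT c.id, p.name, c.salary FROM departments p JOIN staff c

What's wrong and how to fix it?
Bug: JOIN with no ON clause produces a cartesian product; every staff row pairs with every departments row

Fix: Add ON c.dept_id = p.id to the JOIN

Corrected query:
SELECT c.id, p.name, c.salary FROM departments p JOIN staff c ON c.dept_id = p.id

Result:
id | name    | salary
---+---------+-------
1  | Finance | 58650 
2  | Sales   | 87427 
3  | HR      | 57647 
4  | Legal   | 103303
5  | HR      | 58311 
6  | Legal   | 156046
7  | Legal   | 138222
8  | Finance | 114910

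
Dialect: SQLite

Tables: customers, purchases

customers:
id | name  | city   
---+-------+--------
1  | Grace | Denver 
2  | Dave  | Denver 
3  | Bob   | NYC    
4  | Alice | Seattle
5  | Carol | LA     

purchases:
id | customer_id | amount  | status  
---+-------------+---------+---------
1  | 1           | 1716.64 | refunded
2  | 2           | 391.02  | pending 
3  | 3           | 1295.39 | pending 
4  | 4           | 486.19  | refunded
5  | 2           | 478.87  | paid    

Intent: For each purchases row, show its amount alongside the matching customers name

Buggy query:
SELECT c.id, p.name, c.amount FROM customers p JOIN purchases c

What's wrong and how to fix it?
Bug: Missing join condition: each purchases row is matched to all customers rows instead of just its own

Fix: Specify the join condition linking the foreign key to the parent id

Corrected query:
SELECT c.id, p.name, c.amount FROM customers p JOIN purchases c ON c.customer_id = p.id

Result:
id | name  | amount 
---+-------+--------
1  | Grace | 1716.64
2  | Dave  | 391.02 
3  | Bob   | 1295.39
4  | Alice | 486.19 
5  | Dave  | 478.87 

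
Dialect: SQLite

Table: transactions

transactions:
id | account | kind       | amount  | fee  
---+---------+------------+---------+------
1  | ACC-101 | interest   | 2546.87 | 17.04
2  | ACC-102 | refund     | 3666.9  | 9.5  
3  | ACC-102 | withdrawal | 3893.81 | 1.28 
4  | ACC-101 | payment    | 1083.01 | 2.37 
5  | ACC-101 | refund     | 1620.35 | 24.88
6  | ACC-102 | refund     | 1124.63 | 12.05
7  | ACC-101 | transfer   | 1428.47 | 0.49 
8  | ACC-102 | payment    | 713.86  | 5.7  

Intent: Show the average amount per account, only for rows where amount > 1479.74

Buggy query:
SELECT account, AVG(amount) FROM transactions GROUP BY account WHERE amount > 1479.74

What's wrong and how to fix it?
Bug: Row-level WHERE must come before GROUP BY in the clause order

Fix: Place WHERE between FROM and GROUP BY

Corrected query:
SELECT account, AVG(amount) FROM transactions WHERE amount > 1479.74 GROUP BY account

Result:
account | AVG(amount)
--------+------------
ACC-101 | 2083.61    
ACC-102 | 3780.355   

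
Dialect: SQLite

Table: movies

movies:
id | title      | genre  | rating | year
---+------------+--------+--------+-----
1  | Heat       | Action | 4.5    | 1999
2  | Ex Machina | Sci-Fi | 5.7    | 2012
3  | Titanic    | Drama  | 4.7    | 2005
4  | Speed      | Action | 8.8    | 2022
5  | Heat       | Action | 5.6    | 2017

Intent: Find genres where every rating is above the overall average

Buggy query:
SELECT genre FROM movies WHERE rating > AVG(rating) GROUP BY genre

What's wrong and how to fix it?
Bug: AVG() is an aggregate; it can't sit directly in WHERE

Fix: Use a subquery for AVG and a HAVING MIN(...) filter so the condition holds for every row in the group

Corrected query:
SELECT genre FROM movies GROUP BY genre HAVING MIN(rating) > (SELECT AVG(rating) FROM movies)

Result:
(no rows)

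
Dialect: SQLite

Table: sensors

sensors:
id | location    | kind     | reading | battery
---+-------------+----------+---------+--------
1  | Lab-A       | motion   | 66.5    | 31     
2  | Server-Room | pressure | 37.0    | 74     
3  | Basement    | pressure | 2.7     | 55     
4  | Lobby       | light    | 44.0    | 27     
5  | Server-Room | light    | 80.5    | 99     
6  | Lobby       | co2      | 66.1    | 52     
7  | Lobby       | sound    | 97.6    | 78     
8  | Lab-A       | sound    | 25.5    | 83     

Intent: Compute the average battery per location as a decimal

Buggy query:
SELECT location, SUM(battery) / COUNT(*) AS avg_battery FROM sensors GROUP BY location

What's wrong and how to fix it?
Bug: SUM(battery) and COUNT(*) are both integers; the division truncates the fractional part

Fix: Multiply by 1.0 (or CAST to REAL) to force floating-point division

Corrected query:
SELECT location, SUM(battery) * 1.0 / COUNT(*) AS avg_battery FROM sensors GROUP BY location

Result:
location    | avg_battery
------------+------------
Basement    | 55         
Lab-A       | 57         
Lobby       | 52.333333  
Server-Room | 86.5       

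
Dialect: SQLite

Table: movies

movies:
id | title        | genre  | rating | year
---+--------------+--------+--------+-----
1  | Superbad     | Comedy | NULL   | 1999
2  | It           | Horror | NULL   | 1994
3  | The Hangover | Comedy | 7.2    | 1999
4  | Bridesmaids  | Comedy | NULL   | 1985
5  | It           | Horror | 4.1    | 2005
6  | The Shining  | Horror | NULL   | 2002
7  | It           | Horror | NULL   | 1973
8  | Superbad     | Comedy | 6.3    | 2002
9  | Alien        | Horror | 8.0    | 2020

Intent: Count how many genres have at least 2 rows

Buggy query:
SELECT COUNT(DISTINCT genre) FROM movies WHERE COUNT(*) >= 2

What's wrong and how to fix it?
Bug: WHERE filters individual rows, not groups, so a group-level COUNT is invalid there

Fix: Group first with HAVING COUNT(*) >= 2, then COUNT the resulting groups

Corrected query:
SELECT COUNT(*) FROM (SELECT genre FROM movies GROUP BY genre HAVING COUNT(*) >= 2)

Result:
COUNT(*)
--------
2       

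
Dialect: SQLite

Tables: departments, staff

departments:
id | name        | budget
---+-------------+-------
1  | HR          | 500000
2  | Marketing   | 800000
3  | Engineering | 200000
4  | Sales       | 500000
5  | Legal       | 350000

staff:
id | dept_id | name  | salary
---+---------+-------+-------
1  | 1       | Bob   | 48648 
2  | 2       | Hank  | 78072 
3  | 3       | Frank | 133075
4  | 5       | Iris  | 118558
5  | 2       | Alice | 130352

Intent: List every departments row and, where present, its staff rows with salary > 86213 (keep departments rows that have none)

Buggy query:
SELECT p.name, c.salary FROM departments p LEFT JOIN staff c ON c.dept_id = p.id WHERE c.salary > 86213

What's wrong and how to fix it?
Bug: Filtering c.salary in WHERE discards the NULL rows produced by LEFT JOIN, turning it into an inner join

Fix: Move the right-table condition into the ON clause so unmatched parents are kept

Corrected query:
SELECT p.name, c.salary FROM departments p LEFT JOIN staff c ON c.dept_id = p.id AND c.salary > 86213

Result:
name        | salary
------------+-------
HR          | NULL  
Marketing   | 130352
Engineering | 133075
Sales       | NULL  
Legal       | 118558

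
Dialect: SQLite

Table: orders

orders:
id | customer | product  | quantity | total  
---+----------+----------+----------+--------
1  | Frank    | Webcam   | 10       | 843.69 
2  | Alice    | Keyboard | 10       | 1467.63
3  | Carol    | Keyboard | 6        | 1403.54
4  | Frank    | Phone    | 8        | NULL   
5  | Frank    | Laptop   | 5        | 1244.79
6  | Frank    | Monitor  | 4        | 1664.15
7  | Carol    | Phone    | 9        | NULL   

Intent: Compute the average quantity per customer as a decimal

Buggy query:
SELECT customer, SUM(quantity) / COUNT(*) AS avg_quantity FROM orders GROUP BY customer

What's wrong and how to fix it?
Bug: Both operands are integers, so '/' performs integer division and truncates

Fix: Cast one side to REAL so the division keeps the fractional part

Corrected query:
SELECT customer, SUM(quantity) * 1.0 / COUNT(*) AS avg_quantity FROM orders GROUP BY customer

Result:
customer | avg_quantity
---------+-------------
Alice    | 10          
Carol    | 7.5         
Frank    | 6.75        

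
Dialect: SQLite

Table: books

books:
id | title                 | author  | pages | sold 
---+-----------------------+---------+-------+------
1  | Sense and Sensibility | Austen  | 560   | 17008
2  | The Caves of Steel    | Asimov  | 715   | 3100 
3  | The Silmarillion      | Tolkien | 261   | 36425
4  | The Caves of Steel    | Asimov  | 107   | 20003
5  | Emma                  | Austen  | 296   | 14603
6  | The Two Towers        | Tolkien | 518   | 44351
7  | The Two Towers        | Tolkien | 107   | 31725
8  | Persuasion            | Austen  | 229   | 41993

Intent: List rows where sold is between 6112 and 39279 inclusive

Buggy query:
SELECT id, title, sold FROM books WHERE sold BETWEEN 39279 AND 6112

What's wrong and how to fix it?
Bug: BETWEEN expects the lower bound first; with 39279 AND 6112 the range is empty

Fix: Swap the bounds so the smaller value comes first

Corrected query:
SELECT id, title, sold FROM books WHERE sold BETWEEN 6112 AND 39279

Result:
id | title                 | sold 
---+-----------------------+------
1  | Sense and Sensibility | 17008
3  | The Silmarillion      | 36425
4  | The Caves of Steel    | 20003
5  | Emma                  | 14603
7  | The Two Towers        | 31725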